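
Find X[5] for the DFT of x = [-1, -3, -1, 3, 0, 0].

X[5] = Σ(n=0 to 5) x[n] · ω_6^(5n) where ω_6 = e^(-2πi/6)
= (-1)·ω_6^0 + (-3)·ω_6^5 + (-1)·ω_6^10 + (3)·ω_6^15 + (0)·ω_6^20 + (0)·ω_6^25

X[5] = -5.0000-3.4641i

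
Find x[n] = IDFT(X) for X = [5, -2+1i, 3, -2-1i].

x[n] = (1/4) Σ(k=0 to 3) X[k] · e^(2πikn/4)

Computing each x[n]:
x[0] = 1
x[1] = 0
x[2] = 3
x[3] = 1

x = [1, 0, 3, 1]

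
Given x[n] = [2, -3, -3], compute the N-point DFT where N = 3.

X[k] = Σ(n=0 to 2) x[n] · ω_3^(nk)
where ω_3 = e^(-2πi/3)

Computing each X[k]:
X[0] = -4
X[1] = 5
X[2] = 5

X = [-4, 5, 5]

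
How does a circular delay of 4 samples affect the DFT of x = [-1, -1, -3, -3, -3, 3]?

Time shift by 4: X_shifted[k] = ω_6^(4k) · X[k]
Shifted x = [-3, -3, -3, 3, -1, -1]

DFT(x[n-4]) = [-8, -6.0000+3.4641i, 4, -6, 4, -6.0000-3.4641i]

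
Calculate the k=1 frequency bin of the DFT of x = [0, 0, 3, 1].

X[1] = Σ(n=0 to 3) x[n] · ω_4^(1n) where ω_4 = e^(-2πi/4)
= (0)·ω_4^0 + (0)·ω_4^1 + (3)·ω_4^2 + (1)·ω_4^3

X[1] = -3+1i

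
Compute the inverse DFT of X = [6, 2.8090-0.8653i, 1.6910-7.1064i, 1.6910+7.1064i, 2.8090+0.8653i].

x[n] = (1/5) Σ(k=0 to 4) X[k] · e^(2πikn/5)

Computing each x[n]:
x[0] = 3
x[1] = 3
x[2] = -2
x[3] = 3
x[4] = -1

x = [3, 3, -2, 3, -1]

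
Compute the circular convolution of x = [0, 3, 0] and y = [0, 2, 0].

(x ⊛ y)[n] = Σ(m=0 to 2) x[m] · y[(n-m) mod 3]

Computing each output sample:
(x ⊛ y)[0] = 0
(x ⊛ y)[1] = 0
(x ⊛ y)[2] = 6

x ⊛ y = [0, 0, 6]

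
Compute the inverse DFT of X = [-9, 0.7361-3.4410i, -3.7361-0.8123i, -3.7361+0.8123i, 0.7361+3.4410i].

x[n] = (1/5) Σ(k=0 to 4) X[k] · e^(2πikn/5)

Computing each x[n]:
x[0] = -3
x[1] = 1
x[2] = -2
x[3] = -3
x[4] = -2

x = [-3, 1, -2, -3, -2]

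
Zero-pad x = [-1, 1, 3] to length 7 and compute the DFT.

Original 3-point DFT: [3, -3.0000+1.7321i, -3.0000-1.7321i]
Zero-padded 7-point DFT provides frequency interpolation.

DFT_7([x, 0, ...]) = [3, -1.0441-3.7066i, -3.9254+0.3267i, -0.0305+1.9116i, -0.0305-1.9116i, -3.9254-0.3267i, -1.0441+3.7066i]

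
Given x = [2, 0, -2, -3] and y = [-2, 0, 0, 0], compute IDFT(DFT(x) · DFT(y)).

(x ⊛ y)[n] = Σ(m=0 to 3) x[m] · y[(n-m) mod 4]

Computing each output sample:
(x ⊛ y)[0] = -4
(x ⊛ y)[1] = 0
(x ⊛ y)[2] = 4
(x ⊛ y)[3] = 6

x ⊛ y = [-4, 0, 4, 6]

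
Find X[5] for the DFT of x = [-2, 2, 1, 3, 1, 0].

X[5] = Σ(n=0 to 5) x[n] · ω_6^(5n) where ω_6 = e^(-2πi/6)
= (-2)·ω_6^0 + (2)·ω_6^5 + (1)·ω_6^10 + (3)·ω_6^15 + (1)·ω_6^20 + (0)·ω_6^25

X[5] = -5.0000+1.7321i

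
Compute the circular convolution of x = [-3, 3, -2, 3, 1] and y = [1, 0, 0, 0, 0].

(x ⊛ y)[n] = Σ(m=0 to 4) x[m] · y[(n-m) mod 5]

Computing each output sample:
(x ⊛ y)[0] = -3
(x ⊛ y)[1] = 3
(x ⊛ y)[2] = -2
(x ⊛ y)[3] = 3
(x ⊛ y)[4] = 1

x ⊛ y = [-3, 3, -2, 3, 1]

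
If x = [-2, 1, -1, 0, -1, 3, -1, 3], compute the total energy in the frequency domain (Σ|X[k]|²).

Parseval: Σ|x[n]|² = (1/N)Σ|X[k]|², so Σ|X[k]|² = N·Σ|x[n]|² = 8·26.0000

Σ|X[k]|² = N·Σ|x[n]|² = 8·26.0000 = 208.0000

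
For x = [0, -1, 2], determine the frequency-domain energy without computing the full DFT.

Parseval: Σ|x[n]|² = (1/N)Σ|X[k]|², so Σ|X[k]|² = N·Σ|x[n]|² = 3·5.0000

Σ|X[k]|² = N·Σ|x[n]|² = 3·5.0000 = 15.0000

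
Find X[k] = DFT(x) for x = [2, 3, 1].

X[k] = Σ(n=0 to 2) x[n] · ω_3^(nk)
where ω_3 = e^(-2πi/3)

Computing each X[k]:
X[0] = 6
X[1] = -1.7321i
X[2] = 1.7321i

X = [6, -1.7321i, 1.7321i]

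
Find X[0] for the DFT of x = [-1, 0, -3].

X[0] = Σ(n=0 to 2) x[n] · ω_3^0 = Σ x[n]
= (-1) + (0) + (-3)

X[0] = -4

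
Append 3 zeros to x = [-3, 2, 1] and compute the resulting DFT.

Original 3-point DFT: [0, -4.5000-0.8660i, -4.5000+0.8660i]
Zero-padded 6-point DFT provides frequency interpolation.

DFT_6([x, 0, ...]) = [0, -2.5000-2.5981i, -4.5000-0.8660i, -4, -4.5000+0.8660i, -2.5000+2.5981i]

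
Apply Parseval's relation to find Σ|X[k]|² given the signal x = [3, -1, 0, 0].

Parseval: Σ|x[n]|² = (1/N)Σ|X[k]|², so Σ|X[k]|² = N·Σ|x[n]|² = 4·10.0000

Σ|X[k]|² = N·Σ|x[n]|² = 4·10.0000 = 40.0000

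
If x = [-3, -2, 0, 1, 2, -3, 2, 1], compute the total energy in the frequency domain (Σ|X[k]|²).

Parseval: Σ|x[n]|² = (1/N)Σ|X[k]|², so Σ|X[k]|² = N·Σ|x[n]|² = 8·32.0000

Σ|X[k]|² = N·Σ|x[n]|² = 8·32.0000 = 256.0000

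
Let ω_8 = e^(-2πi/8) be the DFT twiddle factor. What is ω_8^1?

ω_8^1 = e^(-2πi·1/8)
= cos(-2π·1/8) + i·sin(-2π·1/8)
= cos(-2π/8) + i·sin(-2π/8)

ω_8^1 = cos(-2π/8) + i·sin(-2π/8) = 0.7071-0.7071i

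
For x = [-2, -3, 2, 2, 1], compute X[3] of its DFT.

X[3] = Σ(n=0 to 4) x[n] · ω_5^(3n) where ω_5 = e^(-2πi/5)
= (-2)·ω_5^0 + (-3)·ω_5^3 + (2)·ω_5^6 + (2)·ω_5^9 + (1)·ω_5^12

X[3] = 0.8541-2.3511i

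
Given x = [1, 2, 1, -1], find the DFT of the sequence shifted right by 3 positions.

Time shift by 3: X_shifted[k] = ω_4^(3k) · X[k]
Shifted x = [2, 1, -1, 1]

DFT(x[n-3]) = [3, 3, -1, 3]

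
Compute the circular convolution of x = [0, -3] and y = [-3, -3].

(x ⊛ y)[n] = Σ(m=0 to 1) x[m] · y[(n-m) mod 2]

Computing each output sample:
(x ⊛ y)[0] = 9
(x ⊛ y)[1] = 9

x ⊛ y = [9, 9]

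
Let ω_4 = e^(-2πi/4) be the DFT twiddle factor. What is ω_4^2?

ω_4^2 = e^(-2πi·2/4)
= cos(-2π·2/4) + i·sin(-2π·2/4)
= cos(-4π/4) + i·sin(-4π/4)

ω_4^2 = cos(-4π/4) + i·sin(-4π/4) = -1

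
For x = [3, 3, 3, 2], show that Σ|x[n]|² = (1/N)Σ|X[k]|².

Time domain:
Σ|x[n]|² = |3|² + |3|² + |3|² + |2|² = 31.0000

Frequency domain:
(1/4)Σ|X[k]|² = (1/4)(|11|² + |-1i|² + |1|² + |1i|²) = (1/4)·124.0000 = 31.0000

Both sides agree, confirming Parseval's theorem.

Σ|x[n]|² = (1/N)Σ|X[k]|² = 31.0000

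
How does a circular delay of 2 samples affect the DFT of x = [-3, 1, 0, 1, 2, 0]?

Time shift by 2: X_shifted[k] = ω_6^(2k) · X[k]
Shifted x = [2, 0, -3, 1, 0, 1]

DFT(x[n-2]) = [1, 3.0000+3.4641i, 4.0000-1.7321i, -3, 4.0000+1.7321i, 3.0000-3.4641i]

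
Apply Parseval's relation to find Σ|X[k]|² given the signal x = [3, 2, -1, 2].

Parseval: Σ|x[n]|² = (1/N)Σ|X[k]|², so Σ|X[k]|² = N·Σ|x[n]|² = 4·18.0000

Σ|X[k]|² = N·Σ|x[n]|² = 4·18.0000 = 72.0000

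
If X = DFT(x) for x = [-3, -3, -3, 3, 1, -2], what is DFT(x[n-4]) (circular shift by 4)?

Time shift by 4: X_shifted[k] = ω_6^(4k) · X[k]
Shifted x = [-3, 3, 1, -2, -3, -3]

DFT(x[n-4]) = [-7, -8.6603i, -4.0000-1.7321i, -3, -4.0000+1.7321i, 8.6603i]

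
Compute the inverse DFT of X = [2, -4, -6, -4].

x[n] = (1/4) Σ(k=0 to 3) X[k] · e^(2πikn/4)

Computing each x[n]:
x[0] = -3
x[1] = 2
x[2] = 1
x[3] = 2

x = [-3, 2, 1, 2]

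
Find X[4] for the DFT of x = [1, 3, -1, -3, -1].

X[4] = Σ(n=0 to 4) x[n] · ω_5^(4n) where ω_5 = e^(-2πi/5)
= (1)·ω_5^0 + (3)·ω_5^4 + (-1)·ω_5^8 + (-3)·ω_5^12 + (-1)·ω_5^16

X[4] = 4.8541+4.9798i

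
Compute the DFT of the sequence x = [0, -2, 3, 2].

X[k] = Σ(n=0 to 3) x[n] · ω_4^(nk)
where ω_4 = e^(-2πi/4)

Computing each X[k]:
X[0] = 3
X[1] = -3+4i
X[2] = 3
X[3] = -3-4i

X = [3, -3+4i, 3, -3-4i]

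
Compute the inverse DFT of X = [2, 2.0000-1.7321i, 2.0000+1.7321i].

x[n] = (1/3) Σ(k=0 to 2) X[k] · e^(2πikn/3)

Computing each x[n]:
x[0] = 2
x[1] = 1
x[2] = -1

x = [2, 1, -1]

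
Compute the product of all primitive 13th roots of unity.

The primitive 13th roots of unity are ω_13^k for k coprime to 13: k ∈ {1, 2, 3, 4, 5, 6, 7, 8, 9, 10, 11, 12}
Their product equals the constant term of the cyclotomic polynomial Φ_13(x) up to sign.
For n ≥ 3, the product of all primitive nth roots of unity is 1. (For n=1 it is 1; for n=2 it is -1.)

1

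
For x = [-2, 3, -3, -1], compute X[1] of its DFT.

X[1] = Σ(n=0 to 3) x[n] · ω_4^(1n) where ω_4 = e^(-2πi/4)
= (-2)·ω_4^0 + (3)·ω_4^1 + (-3)·ω_4^2 + (-1)·ω_4^3

X[1] = 1-4i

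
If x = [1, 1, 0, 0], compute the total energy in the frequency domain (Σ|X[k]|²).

Parseval: Σ|x[n]|² = (1/N)Σ|X[k]|², so Σ|X[k]|² = N·Σ|x[n]|² = 4·2.0000

Σ|X[k]|² = N·Σ|x[n]|² = 4·2.0000 = 8.0000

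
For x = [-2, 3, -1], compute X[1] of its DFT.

X[1] = Σ(n=0 to 2) x[n] · ω_3^(1n) where ω_3 = e^(-2πi/3)
= (-2)·ω_3^0 + (3)·ω_3^1 + (-1)·ω_3^2

X[1] = -3.0000-3.4641i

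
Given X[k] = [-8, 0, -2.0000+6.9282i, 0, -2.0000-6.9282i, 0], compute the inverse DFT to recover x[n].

x[n] = (1/6) Σ(k=0 to 5) X[k] · e^(2πikn/6)

Computing each x[n]:
x[0] = -2
x[1] = -3
x[2] = 1
x[3] = -2
x[4] = -3
x[5] = 1

x = [-2, -3, 1, -2, -3, 1]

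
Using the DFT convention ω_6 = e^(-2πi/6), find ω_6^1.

ω_6^1 = e^(-2πi·1/6)
= cos(-2π·1/6) + i·sin(-2π·1/6)
= cos(-2π/6) + i·sin(-2π/6)

ω_6^1 = cos(-2π/6) + i·sin(-2π/6) = 0.5000-0.8660i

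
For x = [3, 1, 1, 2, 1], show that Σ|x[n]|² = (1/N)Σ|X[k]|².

Time domain:
Σ|x[n]|² = |3|² + |1|² + |1|² + |2|² + |1|² = 16.0000

Frequency domain:
(1/5)Σ|X[k]|² = (1/5)(|8|² + |1.1910+0.5878i|² + |2.3090-0.9511i|² + |2.3090+0.9511i|² + |1.1910-0.5878i|²) = (1/5)·80.0000 = 16.0000

Both sides agree, confirming Parseval's theorem.

Σ|x[n]|² = (1/N)Σ|X[k]|² = 16.0000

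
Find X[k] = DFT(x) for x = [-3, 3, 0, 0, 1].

X[k] = Σ(n=0 to 4) x[n] · ω_5^(nk)
where ω_5 = e^(-2πi/5)

Computing each X[k]:
X[0] = 1
X[1] = -1.7639-1.9021i
X[2] = -6.2361-1.1756i
X[3] = -6.2361+1.1756i
X[4] = -1.7639+1.9021i

X = [1, -1.7639-1.9021i, -6.2361-1.1756i, -6.2361+1.1756i, -1.7639+1.9021i]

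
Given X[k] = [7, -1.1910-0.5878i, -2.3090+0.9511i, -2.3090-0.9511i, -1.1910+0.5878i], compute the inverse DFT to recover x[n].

x[n] = (1/5) Σ(k=0 to 4) X[k] · e^(2πikn/5)

Computing each x[n]:
x[0] = 0
x[1] = 2
x[2] = 2
x[3] = 1
x[4] = 2

x = [0, 2, 2, 1, 2]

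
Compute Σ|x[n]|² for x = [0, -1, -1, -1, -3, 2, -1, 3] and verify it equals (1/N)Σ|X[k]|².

Time domain:
Σ|x[n]|² = |0|² + |-1|² + |-1|² + |-1|² + |-3|² + |2|² + |-1|² + |3|² = 26.0000

Frequency domain:
(1/8)Σ|X[k]|² = (1/8)(|-2|² + |3.7071+4.9497i|² + |-1+1i|² + |2.2929+4.9497i|² + |-8|² + |2.2929-4.9497i|² + |-1-1i|² + |3.7071-4.9497i|²) = (1/8)·208.0000 = 26.0000

Both sides agree, confirming Parseval's theorem.

Σ|x[n]|² = (1/N)Σ|X[k]|² = 26.0000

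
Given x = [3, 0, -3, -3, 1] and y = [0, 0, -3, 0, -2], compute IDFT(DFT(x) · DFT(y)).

(x ⊛ y)[n] = Σ(m=0 to 4) x[m] · y[(n-m) mod 5]

Computing each output sample:
(x ⊛ y)[0] = 9
(x ⊛ y)[1] = 3
(x ⊛ y)[2] = -3
(x ⊛ y)[3] = -2
(x ⊛ y)[4] = 3

x ⊛ y = [9, 3, -3, -2, 3]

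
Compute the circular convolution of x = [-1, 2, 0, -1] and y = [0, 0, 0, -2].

(x ⊛ y)[n] = Σ(m=0 to 3) x[m] · y[(n-m) mod 4]

Computing each output sample:
(x ⊛ y)[0] = -4
(x ⊛ y)[1] = 0
(x ⊛ y)[2] = 2
(x ⊛ y)[3] = 2

x ⊛ y = [-4, 0, 2, 2]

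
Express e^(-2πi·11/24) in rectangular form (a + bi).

ω_24^11 = e^(-2πi·11/24)
= cos(-2π·11/24) + i·sin(-2π·11/24)
= cos(-22π/24) + i·sin(-22π/24)

ω_24^11 = cos(-22π/24) + i·sin(-22π/24) = -0.9659-0.2588i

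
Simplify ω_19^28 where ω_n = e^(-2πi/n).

Since ω_19^19 = 1, powers reduce modulo 19.
28 mod 19 = 9
So ω_19^28 = ω_19^9 = e^(-2πi·9/19)

ω_19^28 = ω_19^9 = -0.9864-0.1646i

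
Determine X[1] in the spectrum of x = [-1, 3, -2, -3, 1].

X[1] = Σ(n=0 to 4) x[n] · ω_5^(1n) where ω_5 = e^(-2πi/5)
= (-1)·ω_5^0 + (3)·ω_5^1 + (-2)·ω_5^2 + (-3)·ω_5^3 + (1)·ω_5^4

X[1] = 4.2812-2.4899i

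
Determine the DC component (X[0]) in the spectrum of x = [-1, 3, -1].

X[0] = Σ(n=0 to 2) x[n] · ω_3^0 = Σ x[n]
= (-1) + (3) + (-1)

X[0] = 1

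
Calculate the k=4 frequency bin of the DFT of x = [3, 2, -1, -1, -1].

X[4] = Σ(n=0 to 4) x[n] · ω_5^(4n) where ω_5 = e^(-2πi/5)
= (3)·ω_5^0 + (2)·ω_5^4 + (-1)·ω_5^8 + (-1)·ω_5^12 + (-1)·ω_5^16

X[4] = 4.9271+2.8532i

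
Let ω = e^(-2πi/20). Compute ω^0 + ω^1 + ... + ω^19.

Sum of all nth roots of unity equals 0 for n > 1 (geometric series with r ≠ 1).

0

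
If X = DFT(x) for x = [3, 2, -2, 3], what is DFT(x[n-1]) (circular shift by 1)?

Time shift by 1: X_shifted[k] = ω_4^(1k) · X[k]
Shifted x = [3, 3, 2, -2]

DFT(x[n-1]) = [6, 1-5i, 4, 1+5i]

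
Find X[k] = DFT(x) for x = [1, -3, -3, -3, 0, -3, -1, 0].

X[k] = Σ(n=0 to 7) x[n] · ω_8^(nk)
where ω_8 = e^(-2πi/8)

Computing each X[k]:
X[0] = -12
X[1] = 3.1213+4.1213i
X[2] = 5+3i
X[3] = -1.1213+0.1213i
X[4] = 6
X[5] = -1.1213-0.1213i
X[6] = 5-3i
X[7] = 3.1213-4.1213i

X = [-12, 3.1213+4.1213i, 5+3i, -1.1213+0.1213i, 6, -1.1213-0.1213i, 5-3i, 3.1213-4.1213i]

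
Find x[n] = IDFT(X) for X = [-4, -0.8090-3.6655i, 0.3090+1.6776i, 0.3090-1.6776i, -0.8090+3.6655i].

x[n] = (1/5) Σ(k=0 to 4) X[k] · e^(2πikn/5)

Computing each x[n]:
x[0] = -1
x[1] = 0
x[2] = 1
x[3] = -2
x[4] = -2

x = [-1, 0, 1, -2, -2]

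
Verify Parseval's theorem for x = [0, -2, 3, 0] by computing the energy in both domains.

Time domain:
Σ|x[n]|² = |0|² + |-2|² + |3|² + |0|² = 13.0000

Frequency domain:
(1/4)Σ|X[k]|² = (1/4)(|1|² + |-3+2i|² + |5|² + |-3-2i|²) = (1/4)·52.0000 = 13.0000

Both sides agree, confirming Parseval's theorem.

Σ|x[n]|² = (1/N)Σ|X[k]|² = 13.0000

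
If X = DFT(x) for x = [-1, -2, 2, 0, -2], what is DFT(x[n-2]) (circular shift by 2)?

Time shift by 2: X_shifted[k] = ω_5^(2k) · X[k]
Shifted x = [0, -2, -1, -2, 2]

DFT(x[n-2]) = [-3, 2.4271+3.2164i, -0.9271+3.3022i, -0.9271-3.3022i, 2.4271-3.2164i]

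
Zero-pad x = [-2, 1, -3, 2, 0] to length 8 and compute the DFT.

Original 5-point DFT: [-2, -0.8820+1.9879i, -3.1180-5.3431i, -3.1180+5.3431i, -0.8820-1.9879i]
Zero-padded 8-point DFT provides frequency interpolation.

DFT_8([x, 0, ...]) = [-2, -2.7071+0.8787i, 1+1i, -1.2929-5.1213i, -8, -1.2929+5.1213i, 1-1i, -2.7071-0.8787i]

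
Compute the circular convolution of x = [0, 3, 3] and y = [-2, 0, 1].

(x ⊛ y)[n] = Σ(m=0 to 2) x[m] · y[(n-m) mod 3]

Computing each output sample:
(x ⊛ y)[0] = 3
(x ⊛ y)[1] = -3
(x ⊛ y)[2] = -6

x ⊛ y = [3, -3, -6]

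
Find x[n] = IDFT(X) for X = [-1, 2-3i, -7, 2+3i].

x[n] = (1/4) Σ(k=0 to 3) X[k] · e^(2πikn/4)

Computing each x[n]:
x[0] = -1
x[1] = 3
x[2] = -3
x[3] = 0

x = [-1, 3, -3, 0]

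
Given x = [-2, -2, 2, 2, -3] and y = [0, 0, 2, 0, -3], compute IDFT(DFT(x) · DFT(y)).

(x ⊛ y)[n] = Σ(m=0 to 4) x[m] · y[(n-m) mod 5]

Computing each output sample:
(x ⊛ y)[0] = 10
(x ⊛ y)[1] = -12
(x ⊛ y)[2] = -10
(x ⊛ y)[3] = 5
(x ⊛ y)[4] = 10

x ⊛ y = [10, -12, -10, 5, 10]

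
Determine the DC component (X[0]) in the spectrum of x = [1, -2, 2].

X[0] = Σ(n=0 to 2) x[n] · ω_3^0 = Σ x[n]
= (1) + (-2) + (2)

X[0] = 1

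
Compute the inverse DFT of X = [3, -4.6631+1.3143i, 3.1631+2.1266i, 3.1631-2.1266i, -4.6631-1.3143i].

x[n] = (1/5) Σ(k=0 to 4) X[k] · e^(2πikn/5)

Computing each x[n]:
x[0] = 0
x[1] = -2
x[2] = 3
x[3] = 2
x[4] = 0

x = [0, -2, 3, 2, 0]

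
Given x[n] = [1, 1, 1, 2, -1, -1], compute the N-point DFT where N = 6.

X[k] = Σ(n=0 to 5) x[n] · ω_6^(nk)
where ω_6 = e^(-2πi/6)

Computing each X[k]:
X[0] = 3
X[1] = -1.0000-3.4641i
X[2] = 3
X[3] = -1
X[4] = 3
X[5] = -1.0000+3.4641i

X = [3, -1.0000-3.4641i, 3, -1, 3, -1.0000+3.4641i]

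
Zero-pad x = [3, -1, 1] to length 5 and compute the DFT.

Original 3-point DFT: [3, 3.0000+1.7321i, 3.0000-1.7321i]
Zero-padded 5-point DFT provides frequency interpolation.

DFT_5([x, 0, ...]) = [3, 1.8820+0.3633i, 4.1180+1.5388i, 4.1180-1.5388i, 1.8820-0.3633i]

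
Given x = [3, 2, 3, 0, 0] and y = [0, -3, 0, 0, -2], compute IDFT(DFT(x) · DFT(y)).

(x ⊛ y)[n] = Σ(m=0 to 4) x[m] · y[(n-m) mod 5]

Computing each output sample:
(x ⊛ y)[0] = -4
(x ⊛ y)[1] = -15
(x ⊛ y)[2] = -6
(x ⊛ y)[3] = -9
(x ⊛ y)[4] = -6

x ⊛ y = [-4, -15, -6, -9, -6]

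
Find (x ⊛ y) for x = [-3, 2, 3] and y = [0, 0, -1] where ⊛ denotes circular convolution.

(x ⊛ y)[n] = Σ(m=0 to 2) x[m] · y[(n-m) mod 3]

Computing each output sample:
(x ⊛ y)[0] = -2
(x ⊛ y)[1] = -3
(x ⊛ y)[2] = 3

x ⊛ y = [-2, -3, 3]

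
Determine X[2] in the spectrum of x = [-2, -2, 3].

X[2] = Σ(n=0 to 2) x[n] · ω_3^(2n) where ω_3 = e^(-2πi/3)
= (-2)·ω_3^0 + (-2)·ω_3^2 + (3)·ω_3^4

X[2] = -2.5000-4.3301i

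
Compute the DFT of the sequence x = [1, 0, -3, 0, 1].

X[k] = Σ(n=0 to 4) x[n] · ω_5^(nk)
where ω_5 = e^(-2πi/5)

Computing each X[k]:
X[0] = -1
X[1] = 3.7361+2.7144i
X[2] = -0.7361-2.2654i
X[3] = -0.7361+2.2654i
X[4] = 3.7361-2.7144i

X = [-1, 3.7361+2.7144i, -0.7361-2.2654i, -0.7361+2.2654i, 3.7361-2.7144i]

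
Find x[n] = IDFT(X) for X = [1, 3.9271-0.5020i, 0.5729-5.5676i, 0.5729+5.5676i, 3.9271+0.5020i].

x[n] = (1/5) Σ(k=0 to 4) X[k] · e^(2πikn/5)

Computing each x[n]:
x[0] = 2
x[1] = 2
x[2] = -3
x[3] = 1
x[4] = -1

x = [2, 2, -3, 1, -1]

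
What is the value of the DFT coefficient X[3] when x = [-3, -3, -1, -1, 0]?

X[3] = Σ(n=0 to 4) x[n] · ω_5^(3n) where ω_5 = e^(-2πi/5)
= (-3)·ω_5^0 + (-3)·ω_5^3 + (-1)·ω_5^6 + (-1)·ω_5^9 + (0)·ω_5^12

X[3] = -1.1910-1.7634i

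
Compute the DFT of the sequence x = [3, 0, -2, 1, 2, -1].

X[k] = Σ(n=0 to 5) x[n] · ω_6^(nk)
where ω_6 = e^(-2πi/6)

Computing each X[k]:
X[0] = 3
X[1] = 1.5000+2.5981i
X[2] = 4.5000-4.3301i
X[3] = 3
X[4] = 4.5000+4.3301i
X[5] = 1.5000-2.5981i

X = [3, 1.5000+2.5981i, 4.5000-4.3301i, 3, 4.5000+4.3301i, 1.5000-2.5981i]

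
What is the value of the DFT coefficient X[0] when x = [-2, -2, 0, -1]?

X[0] = Σ(n=0 to 3) x[n] · ω_4^0 = Σ x[n]
= (-2) + (-2) + (0) + (-1)

X[0] = -5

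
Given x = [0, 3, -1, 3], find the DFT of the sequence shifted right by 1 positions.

Time shift by 1: X_shifted[k] = ω_4^(1k) · X[k]
Shifted x = [3, 0, 3, -1]

DFT(x[n-1]) = [5, -1i, 7, 1i]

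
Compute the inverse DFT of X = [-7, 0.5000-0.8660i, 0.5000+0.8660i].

x[n] = (1/3) Σ(k=0 to 2) X[k] · e^(2πikn/3)

Computing each x[n]:
x[0] = -2
x[1] = -2
x[2] = -3

x = [-2, -2, -3]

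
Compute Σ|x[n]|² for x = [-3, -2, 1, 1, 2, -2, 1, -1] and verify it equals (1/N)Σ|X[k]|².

Time domain:
Σ|x[n]|² = |-3|² + |-2|² + |1|² + |1|² + |2|² + |-2|² + |1|² + |-1|² = 25.0000

Frequency domain:
(1/8)Σ|X[k]|² = (1/8)(|-3|² + |-6.4142-1.4142i|² + |-3+4i|² + |-3.5858-1.4142i|² + |5|² + |-3.5858+1.4142i|² + |-3-4i|² + |-6.4142+1.4142i|²) = (1/8)·200.0000 = 25.0000

Both sides agree, confirming Parseval's theorem.

Σ|x[n]|² = (1/N)Σ|X[k]|² = 25.0000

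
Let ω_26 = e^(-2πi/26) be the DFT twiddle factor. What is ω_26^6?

ω_26^6 = e^(-2πi·6/26)
= cos(-2π·6/26) + i·sin(-2π·6/26)
= cos(-12π/26) + i·sin(-12π/26)

ω_26^6 = cos(-12π/26) + i·sin(-12π/26) = 0.1205-0.9927i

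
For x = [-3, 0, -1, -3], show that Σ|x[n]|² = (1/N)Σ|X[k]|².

Time domain:
Σ|x[n]|² = |-3|² + |0|² + |-1|² + |-3|² = 19.0000

Frequency domain:
(1/4)Σ|X[k]|² = (1/4)(|-7|² + |-2-3i|² + |-1|² + |-2+3i|²) = (1/4)·76.0000 = 19.0000

Both sides agree, confirming Parseval's theorem.

Σ|x[n]|² = (1/N)Σ|X[k]|² = 19.0000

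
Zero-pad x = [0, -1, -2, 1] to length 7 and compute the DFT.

Original 4-point DFT: [-2, 2+2i, -2, 2-2i]
Zero-padded 7-point DFT provides frequency interpolation.

DFT_7([x, 0, ...]) = [-2, -1.0794+2.2978i, 2.6479+0.8890i, -0.5685-2.1047i, -0.5685+2.1047i, 2.6479-0.8890i, -1.0794-2.2978i]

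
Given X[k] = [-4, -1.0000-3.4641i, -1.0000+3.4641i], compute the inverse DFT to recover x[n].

x[n] = (1/3) Σ(k=0 to 2) X[k] · e^(2πikn/3)

Computing each x[n]:
x[0] = -2
x[1] = 1
x[2] = -3

x = [-2, 1, -3]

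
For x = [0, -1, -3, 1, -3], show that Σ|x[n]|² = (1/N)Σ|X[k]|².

Time domain:
Σ|x[n]|² = |0|² + |-1|² + |-3|² + |1|² + |-3|² = 20.0000

Frequency domain:
(1/5)Σ|X[k]|² = (1/5)(|-6|² + |0.3820+0.4490i|² + |2.6180-4.9798i|² + |2.6180+4.9798i|² + |0.3820-0.4490i|²) = (1/5)·100.0000 = 20.0000

Both sides agree, confirming Parseval's theorem.

Σ|x[n]|² = (1/N)Σ|X[k]|² = 20.0000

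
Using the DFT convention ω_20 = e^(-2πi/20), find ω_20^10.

ω_20^10 = e^(-2πi·10/20)
= cos(-2π·10/20) + i·sin(-2π·10/20)
= cos(-20π/20) + i·sin(-20π/20)

ω_20^10 = cos(-20π/20) + i·sin(-20π/20) = -1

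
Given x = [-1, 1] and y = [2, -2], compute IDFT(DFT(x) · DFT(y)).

(x ⊛ y)[n] = Σ(m=0 to 1) x[m] · y[(n-m) mod 2]

Computing each output sample:
(x ⊛ y)[0] = -4
(x ⊛ y)[1] = 4

x ⊛ y = [-4, 4]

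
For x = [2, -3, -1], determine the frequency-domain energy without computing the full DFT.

Parseval: Σ|x[n]|² = (1/N)Σ|X[k]|², so Σ|X[k]|² = N·Σ|x[n]|² = 3·14.0000

Σ|X[k]|² = N·Σ|x[n]|² = 3·14.0000 = 42.0000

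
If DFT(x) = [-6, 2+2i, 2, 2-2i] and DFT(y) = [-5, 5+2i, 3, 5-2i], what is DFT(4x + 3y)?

By linearity: DFT(4x + 3y) = 4·DFT(x) + 3·DFT(y)
= 4·[-6, 2+2i, 2, 2-2i] + 3·[-5, 5+2i, 3, 5-2i]

Computing element-wise:
Z[0] = 4·(-6) + 3·(-5) = -39
Z[1] = 4·(2+2i) + 3·(5+2i) = 23+14i
Z[2] = 4·(2) + 3·(3) = 17
Z[3] = 4·(2-2i) + 3·(5-2i) = 23-14i

DFT(4x + 3y) = 4·X + 3·Y = [-39, 23+14i, 17, 23-14i]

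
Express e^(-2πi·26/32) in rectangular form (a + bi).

ω_32^26 = e^(-2πi·26/32)
= cos(-2π·26/32) + i·sin(-2π·26/32)
= cos(-52π/32) + i·sin(-52π/32)

ω_32^26 = cos(-52π/32) + i·sin(-52π/32) = 0.3827+0.9239i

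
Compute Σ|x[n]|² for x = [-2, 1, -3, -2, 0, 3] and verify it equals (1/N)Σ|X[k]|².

Time domain:
Σ|x[n]|² = |-2|² + |1|² + |-3|² + |-2|² + |0|² + |3|² = 27.0000

Frequency domain:
(1/6)Σ|X[k]|² = (1/6)(|-3|² + |3.5000+4.3301i|² + |-4.5000-0.8660i|² + |-7|² + |-4.5000+0.8660i|² + |3.5000-4.3301i|²) = (1/6)·162.0000 = 27.0000

Both sides agree, confirming Parseval's theorem.

Σ|x[n]|² = (1/N)Σ|X[k]|² = 27.0000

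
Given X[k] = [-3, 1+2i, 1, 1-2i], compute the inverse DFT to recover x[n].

x[n] = (1/4) Σ(k=0 to 3) X[k] · e^(2πikn/4)

Computing each x[n]:
x[0] = 0
x[1] = -2
x[2] = -1
x[3] = 0

x = [0, -2, -1, 0]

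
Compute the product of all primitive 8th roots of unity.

The primitive 8th roots of unity are ω_8^k for k coprime to 8: k ∈ {1, 3, 5, 7}
Their product equals the constant term of the cyclotomic polynomial Φ_8(x) up to sign.
For n ≥ 3, the product of all primitive nth roots of unity is 1. (For n=1 it is 1; for n=2 it is -1.)

1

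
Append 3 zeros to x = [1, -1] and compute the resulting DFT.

Original 2-point DFT: [0, 2]
Zero-padded 5-point DFT provides frequency interpolation.

DFT_5([x, 0, ...]) = [0, 0.6910+0.9511i, 1.8090+0.5878i, 1.8090-0.5878i, 0.6910-0.9511i]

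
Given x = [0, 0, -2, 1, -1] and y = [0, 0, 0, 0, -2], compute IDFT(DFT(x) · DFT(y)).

(x ⊛ y)[n] = Σ(m=0 to 4) x[m] · y[(n-m) mod 5]

Computing each output sample:
(x ⊛ y)[0] = 0
(x ⊛ y)[1] = 4
(x ⊛ y)[2] = -2
(x ⊛ y)[3] = 2
(x ⊛ y)[4] = 0

x ⊛ y = [0, 4, -2, 2, 0]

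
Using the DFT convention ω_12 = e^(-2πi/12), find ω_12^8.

ω_12^8 = e^(-2πi·8/12)
= cos(-2π·8/12) + i·sin(-2π·8/12)
= cos(-16π/12) + i·sin(-16π/12)

ω_12^8 = cos(-16π/12) + i·sin(-16π/12) = -0.5000+0.8660i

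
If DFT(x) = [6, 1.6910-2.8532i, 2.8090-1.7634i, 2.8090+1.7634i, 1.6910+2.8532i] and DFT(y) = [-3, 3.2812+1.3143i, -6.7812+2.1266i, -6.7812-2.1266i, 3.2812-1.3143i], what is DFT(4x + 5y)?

By linearity: DFT(4x + 5y) = 4·DFT(x) + 5·DFT(y)
= 4·[6, 1.6910-2.8532i, 2.8090-1.7634i, 2.8090+1.7634i, 1.6910+2.8532i] + 5·[-3, 3.2812+1.3143i, -6.7812+2.1266i, -6.7812-2.1266i, 3.2812-1.3143i]

Computing element-wise:
Z[0] = 4·(6) + 5·(-3) = 9
Z[1] = 4·(1.6910-2.8532i) + 5·(3.2812+1.3143i) = 23.1700-4.8413i
Z[2] = 4·(2.8090-1.7634i) + 5·(-6.7812+2.1266i) = -22.6700+3.5794i
Z[3] = 4·(2.8090+1.7634i) + 5·(-6.7812-2.1266i) = -22.6700-3.5794i
Z[4] = 4·(1.6910+2.8532i) + 5·(3.2812-1.3143i) = 23.1700+4.8413i

DFT(4x + 5y) = 4·X + 5·Y = [9, 23.1700-4.8413i, -22.6700+3.5794i, -22.6700-3.5794i, 23.1700+4.8413i]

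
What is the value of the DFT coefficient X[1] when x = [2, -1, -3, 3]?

X[1] = Σ(n=0 to 3) x[n] · ω_4^(1n) where ω_4 = e^(-2πi/4)
= (2)·ω_4^0 + (-1)·ω_4^1 + (-3)·ω_4^2 + (3)·ω_4^3

X[1] = 5+4i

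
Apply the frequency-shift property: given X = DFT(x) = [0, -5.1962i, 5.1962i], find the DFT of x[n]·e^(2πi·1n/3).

Modulation property: DFT(ω_3^(-1n)·x[n]) = X[(k-1) mod 3], so circularly shift X by 1 positions.

X[k-1] = [5.1962i, 0, -5.1962i]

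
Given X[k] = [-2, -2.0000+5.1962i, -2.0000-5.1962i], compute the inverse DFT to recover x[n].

x[n] = (1/3) Σ(k=0 to 2) X[k] · e^(2πikn/3)

Computing each x[n]:
x[0] = -2
x[1] = -3
x[2] = 3

x = [-2, -3, 3]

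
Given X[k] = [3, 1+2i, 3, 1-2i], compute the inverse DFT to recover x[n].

x[n] = (1/4) Σ(k=0 to 3) X[k] · e^(2πikn/4)

Computing each x[n]:
x[0] = 2
x[1] = -1
x[2] = 1
x[3] = 1

x = [2, -1, 1, 1]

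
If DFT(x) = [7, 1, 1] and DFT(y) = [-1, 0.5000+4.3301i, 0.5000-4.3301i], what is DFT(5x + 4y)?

By linearity: DFT(5x + 4y) = 5·DFT(x) + 4·DFT(y)
= 5·[7, 1, 1] + 4·[-1, 0.5000+4.3301i, 0.5000-4.3301i]

Computing element-wise:
Z[0] = 5·(7) + 4·(-1) = 31
Z[1] = 5·(1) + 4·(0.5000+4.3301i) = 7.0000+17.3204i
Z[2] = 5·(1) + 4·(0.5000-4.3301i) = 7.0000-17.3204i

DFT(5x + 4y) = 5·X + 4·Y = [31, 7.0000+17.3204i, 7.0000-17.3204i]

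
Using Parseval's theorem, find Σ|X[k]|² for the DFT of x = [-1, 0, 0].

Parseval: Σ|x[n]|² = (1/N)Σ|X[k]|², so Σ|X[k]|² = N·Σ|x[n]|² = 3·1.0000

Σ|X[k]|² = N·Σ|x[n]|² = 3·1.0000 = 3.0000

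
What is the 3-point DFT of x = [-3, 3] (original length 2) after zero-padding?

Original 2-point DFT: [0, -6]
Zero-padded 3-point DFT provides frequency interpolation.

DFT_3([x, 0, ...]) = [0, -4.5000-2.5981i, -4.5000+2.5981i]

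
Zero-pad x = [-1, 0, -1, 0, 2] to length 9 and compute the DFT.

Original 5-point DFT: [0, 0.4271+2.4899i, -2.9271+0.2245i, -2.9271-0.2245i, 0.4271-2.4899i]
Zero-padded 9-point DFT provides frequency interpolation.

DFT_9([x, 0, ...]) = [0, -3.0530+0.3008i, 1.4718+1.6276i, -1.5000-2.5981i, -1.4187+1.3268i, -1.4187-1.3268i, -1.5000+2.5981i, 1.4718-1.6276i, -3.0530-0.3008i]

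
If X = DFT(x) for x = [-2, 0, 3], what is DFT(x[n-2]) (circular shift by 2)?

Time shift by 2: X_shifted[k] = ω_3^(2k) · X[k]
Shifted x = [0, 3, -2]

DFT(x[n-2]) = [1, -0.5000-4.3301i, -0.5000+4.3301i]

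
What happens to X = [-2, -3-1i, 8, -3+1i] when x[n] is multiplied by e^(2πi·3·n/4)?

Modulation property: DFT(ω_4^(-3n)·x[n]) = X[(k-3) mod 4], so circularly shift X by 3 positions.

X[k-3] = [-3-1i, 8, -3+1i, -2]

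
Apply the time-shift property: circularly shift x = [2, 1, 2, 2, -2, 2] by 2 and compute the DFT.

Time shift by 2: X_shifted[k] = ω_6^(2k) · X[k]
Shifted x = [-2, 2, 2, 1, 2, 2]

DFT(x[n-2]) = [7, -3, -5, -3, -5, -3]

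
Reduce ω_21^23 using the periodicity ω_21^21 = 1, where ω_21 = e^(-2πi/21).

Since ω_21^21 = 1, powers reduce modulo 21.
23 mod 21 = 2
So ω_21^23 = ω_21^2 = e^(-2πi·2/21)

ω_21^23 = ω_21^2 = 0.8262-0.5633i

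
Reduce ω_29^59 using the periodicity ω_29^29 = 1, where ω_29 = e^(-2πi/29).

Since ω_29^29 = 1, powers reduce modulo 29.
59 mod 29 = 1
So ω_29^59 = ω_29^1 = e^(-2πi·1/29)

ω_29^59 = ω_29^1 = 0.9766-0.2150i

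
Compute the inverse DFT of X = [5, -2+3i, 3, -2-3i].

x[n] = (1/4) Σ(k=0 to 3) X[k] · e^(2πikn/4)

Computing each x[n]:
x[0] = 1
x[1] = -1
x[2] = 3
x[3] = 2

x = [1, -1, 3, 2]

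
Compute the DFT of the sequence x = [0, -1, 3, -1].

X[k] = Σ(n=0 to 3) x[n] · ω_4^(nk)
where ω_4 = e^(-2πi/4)

Computing each X[k]:
X[0] = 1
X[1] = -3
X[2] = 5
X[3] = -3

X = [1, -3, 5, -3]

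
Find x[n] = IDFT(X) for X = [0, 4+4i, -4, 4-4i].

x[n] = (1/4) Σ(k=0 to 3) X[k] · e^(2πikn/4)

Computing each x[n]:
x[0] = 1
x[1] = -1
x[2] = -3
x[3] = 3

x = [1, -1, -3, 3]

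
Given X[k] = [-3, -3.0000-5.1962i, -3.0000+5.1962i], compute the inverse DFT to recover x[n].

x[n] = (1/3) Σ(k=0 to 2) X[k] · e^(2πikn/3)

Computing each x[n]:
x[0] = -3
x[1] = 3
x[2] = -3

x = [-3, 3, -3]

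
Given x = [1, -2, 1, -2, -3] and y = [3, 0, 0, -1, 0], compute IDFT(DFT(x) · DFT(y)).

(x ⊛ y)[n] = Σ(m=0 to 4) x[m] · y[(n-m) mod 5]

Computing each output sample:
(x ⊛ y)[0] = 2
(x ⊛ y)[1] = -4
(x ⊛ y)[2] = 6
(x ⊛ y)[3] = -7
(x ⊛ y)[4] = -7

x ⊛ y = [2, -4, 6, -7, -7]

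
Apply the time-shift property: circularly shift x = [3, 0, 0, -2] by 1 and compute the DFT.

Time shift by 1: X_shifted[k] = ω_4^(1k) · X[k]
Shifted x = [-2, 3, 0, 0]

DFT(x[n-1]) = [1, -2-3i, -5, -2+3i]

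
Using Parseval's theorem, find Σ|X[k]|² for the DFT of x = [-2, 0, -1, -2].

Parseval: Σ|x[n]|² = (1/N)Σ|X[k]|², so Σ|X[k]|² = N·Σ|x[n]|² = 4·9.0000

Σ|X[k]|² = N·Σ|x[n]|² = 4·9.0000 = 36.0000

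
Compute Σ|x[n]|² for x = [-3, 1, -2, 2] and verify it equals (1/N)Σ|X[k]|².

Time domain:
Σ|x[n]|² = |-3|² + |1|² + |-2|² + |2|² = 18.0000

Frequency domain:
(1/4)Σ|X[k]|² = (1/4)(|-2|² + |-1+1i|² + |-8|² + |-1-1i|²) = (1/4)·72.0000 = 18.0000

Both sides agree, confirming Parseval's theorem.

Σ|x[n]|² = (1/N)Σ|X[k]|² = 18.0000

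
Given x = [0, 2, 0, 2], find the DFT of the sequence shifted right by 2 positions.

Time shift by 2: X_shifted[k] = ω_4^(2k) · X[k]
Shifted x = [0, 2, 0, 2]

DFT(x[n-2]) = [4, 0, -4, 0]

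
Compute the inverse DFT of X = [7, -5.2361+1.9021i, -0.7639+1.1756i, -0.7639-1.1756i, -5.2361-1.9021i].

x[n] = (1/5) Σ(k=0 to 4) X[k] · e^(2πikn/5)

Computing each x[n]:
x[0] = -1
x[1] = 0
x[2] = 3
x[3] = 3
x[4] = 2

x = [-1, 0, 3, 3, 2]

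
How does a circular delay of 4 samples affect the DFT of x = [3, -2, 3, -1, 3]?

Time shift by 4: X_shifted[k] = ω_5^(4k) · X[k]
Shifted x = [-2, 3, -1, 3, 3]

DFT(x[n-4]) = [6, -1.7639+2.3511i, -6.2361-3.8042i, -6.2361+3.8042i, -1.7639-2.3511i]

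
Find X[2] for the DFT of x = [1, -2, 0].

X[2] = Σ(n=0 to 2) x[n] · ω_3^(2n) where ω_3 = e^(-2πi/3)
= (1)·ω_3^0 + (-2)·ω_3^2 + (0)·ω_3^4

X[2] = 2.0000-1.7321i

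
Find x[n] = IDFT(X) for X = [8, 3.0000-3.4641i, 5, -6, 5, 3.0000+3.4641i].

x[n] = (1/6) Σ(k=0 to 5) X[k] · e^(2πikn/6)

Computing each x[n]:
x[0] = 3
x[1] = 3
x[2] = 0
x[3] = 3
x[4] = -2
x[5] = 1

x = [3, 3, 0, 3, -2, 1]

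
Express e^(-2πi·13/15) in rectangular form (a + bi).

ω_15^13 = e^(-2πi·13/15)
= cos(-2π·13/15) + i·sin(-2π·13/15)
= cos(-26π/15) + i·sin(-26π/15)

ω_15^13 = cos(-26π/15) + i·sin(-26π/15) = 0.6691+0.7431i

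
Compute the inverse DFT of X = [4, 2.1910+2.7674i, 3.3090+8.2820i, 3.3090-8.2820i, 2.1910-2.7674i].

x[n] = (1/5) Σ(k=0 to 4) X[k] · e^(2πikn/5)

Computing each x[n]:
x[0] = 3
x[1] = -3
x[2] = 3
x[3] = -2
x[4] = 3

x = [3, -3, 3, -2, 3]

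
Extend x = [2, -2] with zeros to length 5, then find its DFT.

Original 2-point DFT: [0, 4]
Zero-padded 5-point DFT provides frequency interpolation.

DFT_5([x, 0, ...]) = [0, 1.3820+1.9021i, 3.6180+1.1756i, 3.6180-1.1756i, 1.3820-1.9021i]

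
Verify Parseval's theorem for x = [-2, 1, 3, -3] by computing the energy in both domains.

Time domain:
Σ|x[n]|² = |-2|² + |1|² + |3|² + |-3|² = 23.0000

Frequency domain:
(1/4)Σ|X[k]|² = (1/4)(|-1|² + |-5-4i|² + |3|² + |-5+4i|²) = (1/4)·92.0000 = 23.0000

Both sides agree, confirming Parseval's theorem.

Σ|x[n]|² = (1/N)Σ|X[k]|² = 23.0000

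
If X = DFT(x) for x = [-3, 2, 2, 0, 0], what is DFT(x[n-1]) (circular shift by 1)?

Time shift by 1: X_shifted[k] = ω_5^(1k) · X[k]
Shifted x = [0, -3, 2, 2, 0]

DFT(x[n-1]) = [1, -4.1631+2.8532i, 3.6631+1.7634i, 3.6631-1.7634i, -4.1631-2.8532i]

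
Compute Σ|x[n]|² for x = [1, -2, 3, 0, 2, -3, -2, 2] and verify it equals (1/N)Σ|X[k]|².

Time domain:
Σ|x[n]|² = |1|² + |-2|² + |3|² + |0|² + |2|² + |-3|² + |-2|² + |2|² = 35.0000

Frequency domain:
(1/8)Σ|X[k]|² = (1/8)(|1|² + |1.1213-4.2929i|² + |2+7i|² + |-3.1213+5.7071i|² + |7|² + |-3.1213-5.7071i|² + |2-7i|² + |1.1213+4.2929i|²) = (1/8)·280.0000 = 35.0000

Both sides agree, confirming Parseval's theorem.

Σ|x[n]|² = (1/N)Σ|X[k]|² = 35.0000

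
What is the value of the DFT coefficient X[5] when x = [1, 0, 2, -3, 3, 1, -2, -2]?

X[5] = Σ(n=0 to 7) x[n] · ω_8^(5n) where ω_8 = e^(-2πi/8)
= (1)·ω_8^0 + (0)·ω_8^5 + (2)·ω_8^10 + (-3)·ω_8^15 + (3)·ω_8^20 + (1)·ω_8^25 + (-2)·ω_8^30 + (-2)·ω_8^35

X[5] = -2.0000-5.4142i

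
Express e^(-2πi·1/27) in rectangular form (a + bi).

ω_27^1 = e^(-2πi·1/27)
= cos(-2π·1/27) + i·sin(-2π·1/27)
= cos(-2π/27) + i·sin(-2π/27)

ω_27^1 = cos(-2π/27) + i·sin(-2π/27) = 0.9730-0.2306i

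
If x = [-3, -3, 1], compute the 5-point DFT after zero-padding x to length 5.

Original 3-point DFT: [-5, -2.0000+3.4641i, -2.0000-3.4641i]
Zero-padded 5-point DFT provides frequency interpolation.

DFT_5([x, 0, ...]) = [-5, -4.7361+2.2654i, -0.2639+2.7144i, -0.2639-2.7144i, -4.7361-2.2654i]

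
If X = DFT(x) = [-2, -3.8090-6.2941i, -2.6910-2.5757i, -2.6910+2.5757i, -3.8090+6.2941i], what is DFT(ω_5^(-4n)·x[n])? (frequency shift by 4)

Modulation property: DFT(ω_5^(-4n)·x[n]) = X[(k-4) mod 5], so circularly shift X by 4 positions.

X[k-4] = [-3.8090-6.2941i, -2.6910-2.5757i, -2.6910+2.5757i, -3.8090+6.2941i, -2]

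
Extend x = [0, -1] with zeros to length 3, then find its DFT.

Original 2-point DFT: [-1, 1]
Zero-padded 3-point DFT provides frequency interpolation.

DFT_3([x, 0, ...]) = [-1, 0.5000+0.8660i, 0.5000-0.8660i]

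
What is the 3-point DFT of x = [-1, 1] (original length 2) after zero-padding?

Original 2-point DFT: [0, -2]
Zero-padded 3-point DFT provides frequency interpolation.

DFT_3([x, 0, ...]) = [0, -1.5000-0.8660i, -1.5000+0.8660i]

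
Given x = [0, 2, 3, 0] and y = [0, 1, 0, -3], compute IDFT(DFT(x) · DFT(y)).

(x ⊛ y)[n] = Σ(m=0 to 3) x[m] · y[(n-m) mod 4]

Computing each output sample:
(x ⊛ y)[0] = -6
(x ⊛ y)[1] = -9
(x ⊛ y)[2] = 2
(x ⊛ y)[3] = 3

x ⊛ y = [-6, -9, 2, 3]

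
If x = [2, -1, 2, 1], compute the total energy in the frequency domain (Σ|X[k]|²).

Parseval: Σ|x[n]|² = (1/N)Σ|X[k]|², so Σ|X[k]|² = N·Σ|x[n]|² = 4·10.0000

Σ|X[k]|² = N·Σ|x[n]|² = 4·10.0000 = 40.0000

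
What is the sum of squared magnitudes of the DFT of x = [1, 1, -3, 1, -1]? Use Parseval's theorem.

Parseval: Σ|x[n]|² = (1/N)Σ|X[k]|², so Σ|X[k]|² = N·Σ|x[n]|² = 5·13.0000

Σ|X[k]|² = N·Σ|x[n]|² = 5·13.0000 = 65.0000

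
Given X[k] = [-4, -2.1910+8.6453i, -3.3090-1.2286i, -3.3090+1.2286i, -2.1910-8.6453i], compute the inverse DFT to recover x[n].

x[n] = (1/5) Σ(k=0 to 4) X[k] · e^(2πikn/5)

Computing each x[n]:
x[0] = -3
x[1] = -3
x[2] = -3
x[3] = 2
x[4] = 3

x = [-3, -3, -3, 2, 3]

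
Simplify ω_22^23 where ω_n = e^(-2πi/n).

Since ω_22^22 = 1, powers reduce modulo 22.
23 mod 22 = 1
So ω_22^23 = ω_22^1 = e^(-2πi·1/22)

ω_22^23 = ω_22^1 = 0.9595-0.2817i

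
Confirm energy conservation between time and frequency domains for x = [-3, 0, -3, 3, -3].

Time domain:
Σ|x[n]|² = |-3|² + |0|² + |-3|² + |3|² + |-3|² = 36.0000

Frequency domain:
(1/5)Σ|X[k]|² = (1/5)(|-6|² + |-3.9271+0.6735i|² + |-0.5729-7.4697i|² + |-0.5729+7.4697i|² + |-3.9271-0.6735i|²) = (1/5)·180.0000 = 36.0000

Both sides agree, confirming Parseval's theorem.

Σ|x[n]|² = (1/N)Σ|X[k]|² = 36.0000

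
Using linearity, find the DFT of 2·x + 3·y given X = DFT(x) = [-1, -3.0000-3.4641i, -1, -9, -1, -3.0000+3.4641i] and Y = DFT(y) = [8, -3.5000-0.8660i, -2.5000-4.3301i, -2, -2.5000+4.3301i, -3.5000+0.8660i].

By linearity: DFT(2x + 3y) = 2·DFT(x) + 3·DFT(y)
= 2·[-1, -3.0000-3.4641i, -1, -9, -1, -3.0000+3.4641i] + 3·[8, -3.5000-0.8660i, -2.5000-4.3301i, -2, -2.5000+4.3301i, -3.5000+0.8660i]

Computing element-wise:
Z[0] = 2·(-1) + 3·(8) = 22
Z[1] = 2·(-3.0000-3.4641i) + 3·(-3.5000-0.8660i) = -16.5000-9.5262i
Z[2] = 2·(-1) + 3·(-2.5000-4.3301i) = -9.5000-12.9903i
Z[3] = 2·(-9) + 3·(-2) = -24
Z[4] = 2·(-1) + 3·(-2.5000+4.3301i) = -9.5000+12.9903i
Z[5] = 2·(-3.0000+3.4641i) + 3·(-3.5000+0.8660i) = -16.5000+9.5262i

DFT(2x + 3y) = 2·X + 3·Y = [22, -16.5000-9.5262i, -9.5000-12.9903i, -24, -9.5000+12.9903i, -16.5000+9.5262i]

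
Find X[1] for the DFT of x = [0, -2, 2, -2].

X[1] = Σ(n=0 to 3) x[n] · ω_4^(1n) where ω_4 = e^(-2πi/4)
= (0)·ω_4^0 + (-2)·ω_4^1 + (2)·ω_4^2 + (-2)·ω_4^3

X[1] = -2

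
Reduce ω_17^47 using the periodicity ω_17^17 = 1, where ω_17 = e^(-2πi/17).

Since ω_17^17 = 1, powers reduce modulo 17.
47 mod 17 = 13
So ω_17^47 = ω_17^13 = e^(-2πi·13/17)

ω_17^47 = ω_17^13 = 0.0923+0.9957i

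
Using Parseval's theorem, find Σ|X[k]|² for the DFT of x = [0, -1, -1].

Parseval: Σ|x[n]|² = (1/N)Σ|X[k]|², so Σ|X[k]|² = N·Σ|x[n]|² = 3·2.0000

Σ|X[k]|² = N·Σ|x[n]|² = 3·2.0000 = 6.0000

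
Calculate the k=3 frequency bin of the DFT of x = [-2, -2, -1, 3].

X[3] = Σ(n=0 to 3) x[n] · ω_4^(3n) where ω_4 = e^(-2πi/4)
= (-2)·ω_4^0 + (-2)·ω_4^3 + (-1)·ω_4^6 + (3)·ω_4^9

X[3] = -1-5i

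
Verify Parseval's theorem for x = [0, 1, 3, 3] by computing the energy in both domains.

Time domain:
Σ|x[n]|² = |0|² + |1|² + |3|² + |3|² = 19.0000

Frequency domain:
(1/4)Σ|X[k]|² = (1/4)(|7|² + |-3+2i|² + |-1|² + |-3-2i|²) = (1/4)·76.0000 = 19.0000

Both sides agree, confirming Parseval's theorem.

Σ|x[n]|² = (1/N)Σ|X[k]|² = 19.0000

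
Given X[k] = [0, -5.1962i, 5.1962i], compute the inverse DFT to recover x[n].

x[n] = (1/3) Σ(k=0 to 2) X[k] · e^(2πikn/3)

Computing each x[n]:
x[0] = 0
x[1] = 3
x[2] = -3

x = [0, 3, -3]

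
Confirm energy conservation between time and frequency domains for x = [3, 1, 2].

Time domain:
Σ|x[n]|² = |3|² + |1|² + |2|² = 14.0000

Frequency domain:
(1/3)Σ|X[k]|² = (1/3)(|6|² + |1.5000+0.8660i|² + |1.5000-0.8660i|²) = (1/3)·42.0000 = 14.0000

Both sides agree, confirming Parseval's theorem.

Σ|x[n]|² = (1/N)Σ|X[k]|² = 14.0000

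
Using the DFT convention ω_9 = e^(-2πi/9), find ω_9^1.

ω_9^1 = e^(-2πi·1/9)
= cos(-2π·1/9) + i·sin(-2π·1/9)
= cos(-2π/9) + i·sin(-2π/9)

ω_9^1 = cos(-2π/9) + i·sin(-2π/9) = 0.7660-0.6428i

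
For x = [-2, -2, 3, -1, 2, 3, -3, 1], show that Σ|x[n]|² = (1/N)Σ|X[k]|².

Time domain:
Σ|x[n]|² = |-2|² + |-2|² + |3|² + |-1|² + |2|² + |3|² + |-3|² + |1|² = 41.0000

Frequency domain:
(1/8)Σ|X[k]|² = (1/8)(|1|² + |-6.1213-1.0503i|² + |-1i|² + |-1.8787+10.9497i|² + |-1|² + |-1.8787-10.9497i|² + |1i|² + |-6.1213+1.0503i|²) = (1/8)·328.0000 = 41.0000

Both sides agree, confirming Parseval's theorem.

Σ|x[n]|² = (1/N)Σ|X[k]|² = 41.0000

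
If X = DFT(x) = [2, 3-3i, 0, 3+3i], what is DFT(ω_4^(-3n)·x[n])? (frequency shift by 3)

Modulation property: DFT(ω_4^(-3n)·x[n]) = X[(k-3) mod 4], so circularly shift X by 3 positions.

X[k-3] = [3-3i, 0, 3+3i, 2]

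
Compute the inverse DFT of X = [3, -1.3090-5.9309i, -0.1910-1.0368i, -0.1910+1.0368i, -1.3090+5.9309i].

x[n] = (1/5) Σ(k=0 to 4) X[k] · e^(2πikn/5)

Computing each x[n]:
x[0] = 0
x[1] = 3
x[2] = 2
x[3] = 0
x[4] = -2

x = [0, 3, 2, 0, -2]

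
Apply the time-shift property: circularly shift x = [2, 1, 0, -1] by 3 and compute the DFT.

Time shift by 3: X_shifted[k] = ω_4^(3k) · X[k]
Shifted x = [1, 0, -1, 2]

DFT(x[n-3]) = [2, 2+2i, -2, 2-2i]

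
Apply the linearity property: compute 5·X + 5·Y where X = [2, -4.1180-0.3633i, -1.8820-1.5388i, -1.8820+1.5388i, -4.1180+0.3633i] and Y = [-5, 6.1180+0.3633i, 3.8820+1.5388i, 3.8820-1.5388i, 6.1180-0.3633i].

By linearity: DFT(5x + 5y) = 5·DFT(x) + 5·DFT(y)
= 5·[2, -4.1180-0.3633i, -1.8820-1.5388i, -1.8820+1.5388i, -4.1180+0.3633i] + 5·[-5, 6.1180+0.3633i, 3.8820+1.5388i, 3.8820-1.5388i, 6.1180-0.3633i]

Computing element-wise:
Z[0] = 5·(2) + 5·(-5) = -15
Z[1] = 5·(-4.1180-0.3633i) + 5·(6.1180+0.3633i) = 10
Z[2] = 5·(-1.8820-1.5388i) + 5·(3.8820+1.5388i) = 10
Z[3] = 5·(-1.8820+1.5388i) + 5·(3.8820-1.5388i) = 10
Z[4] = 5·(-4.1180+0.3633i) + 5·(6.1180-0.3633i) = 10

DFT(5x + 5y) = 5·X + 5·Y = [-15, 10, 10, 10, 10]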